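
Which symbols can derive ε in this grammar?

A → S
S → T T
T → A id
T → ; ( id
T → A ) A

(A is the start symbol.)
None

There are no ε-productions, so no non-terminal can derive ε.
No non-terminals are nullable.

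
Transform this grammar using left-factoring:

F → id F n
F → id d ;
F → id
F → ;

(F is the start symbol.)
Left-factoring transforms A → αβ₁ | αβ₂ into A → αA' and A' → β₁ | β₂
(α is the longest common prefix among the alternatives). Repeat until
no nonterminal has two alternatives with a common prefix.

Round 1: F has alternatives sharing prefix 'id'. Introduce F': F → id F'
  Add: F' → F n
  Add: F' → d ;
  Add: F' → ε

No remaining common prefixes — done.

Resulting grammar:
F → id F'
F' → F n
F' → d ;
F' → ε
F → ;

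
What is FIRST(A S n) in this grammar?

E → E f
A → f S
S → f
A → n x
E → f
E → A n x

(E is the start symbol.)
FIRST sets of the non-terminals involved (from the grammar, by fixed-point iteration):
  FIRST(A) = { 'f', 'n' }

To compute FIRST(A S n), process the symbols left to right:
Symbol A is a non-terminal. Add FIRST(A) \ {ε} = { 'f', 'n' }
A is not nullable (ε ∉ FIRST(A)), so stop here.
FIRST(A S n) = { 'f', 'n' }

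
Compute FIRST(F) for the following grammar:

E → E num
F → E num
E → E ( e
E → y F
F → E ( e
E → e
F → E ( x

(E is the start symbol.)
{ 'e', 'y' }

FIRST sets of the other non-terminals involved (by the same procedure, iterated to a fixed point):
  FIRST(E) = { 'e', 'y' }

From F → E num:
  - E is a non-terminal: add FIRST(E) \ {ε} = { 'e', 'y' }
    E is not nullable, so stop
From F → E ( e:
  - E is a non-terminal: add FIRST(E) \ {ε} = { 'e', 'y' }
    E is not nullable, so stop
From F → E ( x:
  - E is a non-terminal: add FIRST(E) \ {ε} = { 'e', 'y' }
    E is not nullable, so stop

Collecting: FIRST(F) = { 'e', 'y' }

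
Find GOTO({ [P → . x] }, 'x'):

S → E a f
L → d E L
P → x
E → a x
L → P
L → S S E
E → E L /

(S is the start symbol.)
GOTO(I, 'x') = CLOSURE({ [A → αX.β] : [A → α.Xβ] ∈ I, X = 'x' })

Items with dot before 'x', with the dot advanced:
  [P → . x] → [P → x .]
Closure adds nothing (no advanced item has the dot before a non-terminal).

GOTO = { [P → x .] }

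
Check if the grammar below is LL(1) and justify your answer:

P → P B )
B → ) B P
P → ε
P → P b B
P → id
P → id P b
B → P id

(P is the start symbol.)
A grammar is LL(1) if for each non-terminal N with multiple productions, the predict sets of those productions are pairwise disjoint, where PREDICT(N → α) = (FIRST(α) \ {ε}) ∪ (FOLLOW(N) if α ⇒* ε).

Relevant sets:
  FIRST(P) = { ')', 'b', 'id', ε }
  FIRST(B) = { ')', 'b', 'id' }
  FOLLOW(P) = { $, ')', 'b', 'id' }

For P:
  PREDICT(P → P B ')') = { ')', 'b', 'id' }
  PREDICT(P → ε) = { $, ')', 'b', 'id' }
  PREDICT(P → P b B) = { ')', 'b', 'id' }
  PREDICT(P → id) = { 'id' }
  PREDICT(P → id P b) = { 'id' }
For B:
  PREDICT(B → ')' B P) = { ')' }
  PREDICT(B → P id) = { ')', 'b', 'id' }

Conflict found: Predict set conflict for P: { ')', 'b', 'id' }
The grammar is NOT LL(1).

Answer: No. Predict set conflict for P: { ')', 'b', 'id' }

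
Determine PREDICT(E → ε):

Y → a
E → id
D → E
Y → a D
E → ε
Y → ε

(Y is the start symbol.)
PREDICT(E → ε) = (FIRST(RHS) \ {ε}) ∪ (FOLLOW(E) if ε ∈ FIRST(RHS), i.e. RHS ⇒* ε)
The right-hand side is ε (FIRST(ε) = { ε }), so the predict set is FOLLOW(E) = { $ }
PREDICT(E → ε) = { $ }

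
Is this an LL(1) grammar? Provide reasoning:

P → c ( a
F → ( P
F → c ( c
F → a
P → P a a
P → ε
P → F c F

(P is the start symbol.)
A grammar is LL(1) if for each non-terminal N with multiple productions, the predict sets of those productions are pairwise disjoint, where PREDICT(N → α) = (FIRST(α) \ {ε}) ∪ (FOLLOW(N) if α ⇒* ε).

Relevant sets:
  FIRST(P) = { '(', 'a', 'c', ε }
  FIRST(F) = { '(', 'a', 'c' }
  FOLLOW(P) = { $, 'a', 'c' }

For P:
  PREDICT(P → c '(' a) = { 'c' }
  PREDICT(P → P a a) = { '(', 'a', 'c' }
  PREDICT(P → ε) = { $, 'a', 'c' }
  PREDICT(P → F c F) = { '(', 'a', 'c' }
For F:
  PREDICT(F → '(' P) = { '(' }
  PREDICT(F → c '(' c) = { 'c' }
  PREDICT(F → a) = { 'a' }

Conflict found: Predict set conflict for P: { 'c' }
The grammar is NOT LL(1).

Answer: No. Predict set conflict for P: { 'c' }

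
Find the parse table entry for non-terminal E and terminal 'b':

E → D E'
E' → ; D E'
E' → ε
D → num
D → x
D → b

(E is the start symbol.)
E → D E'

To find M[E, 'b'], we find productions for E where 'b' is in the predict set (PREDICT(N → α) = (FIRST(α) \ {ε}) ∪ (FOLLOW(N) if α ⇒* ε)).

Relevant sets:
  FIRST(D) = { 'b', 'num', 'x' }

E → D E': PREDICT = { 'b', 'num', 'x' }
  'b' is in predict set, so this production goes in M[E, 'b']

M[E, 'b'] = E → D E'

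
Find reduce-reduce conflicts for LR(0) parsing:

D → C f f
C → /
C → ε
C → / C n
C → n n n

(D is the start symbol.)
Augment with D' → D and build the canonical LR(0) collection (I0 = CLOSURE({[D' → . D]}), then GOTO on every symbol after a dot until no new states appear). It has 11 states:
  I0: { [C → . / C n], [C → . /], [C → . n n n], [C → .], [D → . C f f], [D' → . D] }  — shift, reduce
  I1: { [C → . / C n], [C → . /], [C → . n n n], [C → .], [C → / . C n], [C → / .] }  — shift, 2 reduces
  I2: { [D → C . f f] }  — shift
  I3: { [D' → D .] }  — accept
  I4: { [C → n . n n] }  — shift
  I5: { [C → n n . n] }  — shift
  I6: { [C → n n n .] }  — reduce
  I7: { [D → C f . f] }  — shift
  I8: { [D → C f f .] }  — reduce
  I9: { [C → / C . n] }  — shift
  I10: { [C → / C n .] }  — reduce

I1 contains complete items [C → .], [C → / .] — reduce-reduce conflict.

Answer: Yes — I1: [C → .] vs [C → / .]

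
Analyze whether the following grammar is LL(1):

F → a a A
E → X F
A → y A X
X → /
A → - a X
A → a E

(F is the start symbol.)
Yes, the grammar is LL(1).

For A:
  PREDICT(A → y A X) = { 'y' }
  PREDICT(A → '-' a X) = { '-' }
  PREDICT(A → a E) = { 'a' }
F, E, X have a single production, so nothing to check there.

All predict sets are disjoint. The grammar IS LL(1).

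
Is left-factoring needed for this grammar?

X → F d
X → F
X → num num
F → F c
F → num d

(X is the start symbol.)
Left-factoring is needed when two productions for the same non-terminal
share a common prefix on the right-hand side.

Productions for X:
  X → F d
  X → F
  X → num num
Productions for F:
  F → F c
  F → num d

Found common prefix 'F' in productions for X

Answer: Yes, X has productions with common prefix 'F'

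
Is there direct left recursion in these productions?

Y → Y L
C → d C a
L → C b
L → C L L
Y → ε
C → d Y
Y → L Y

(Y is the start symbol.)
Yes, Y is left-recursive

Y → Y L: LEFT RECURSIVE (starts with Y)
C → d C a: starts with d
L → C b: starts with C
L → C L L: starts with C
Y → ε: starts with ε
C → d Y: starts with d
Y → L Y: starts with L

The grammar has direct left recursion on: Y.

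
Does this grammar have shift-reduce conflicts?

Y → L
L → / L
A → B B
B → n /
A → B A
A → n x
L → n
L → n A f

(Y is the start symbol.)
A shift-reduce conflict occurs when an LR(0) state has both:
  - a complete (reduce) item [A → α .] (dot at the end), and
  - a shift item [B → β . c γ] (dot before a terminal).

Augment with Y' → Y and build the canonical LR(0) collection (I0 = CLOSURE({[Y' → . Y]}), then GOTO on every symbol after a dot until no new states appear). It has 14 states:
  I0: { [L → . / L], [L → . n A f], [L → . n], [Y → . L], [Y' → . Y] }  — shift
  I1: { [L → . / L], [L → . n A f], [L → . n], [L → / . L] }  — shift
  I2: { [Y → L .] }  — reduce
  I3: { [Y' → Y .] }  — accept
  I4: { [A → . B A], [A → . B B], [A → . n x], [B → . n /], [L → n . A f], [L → n .] }  — shift, reduce
  I5: { [L → n A . f] }  — shift
  I6: { [A → . B A], [A → . B B], [A → . n x], [A → B . A], [A → B . B], [B → . n /] }  — shift
  I7: { [A → n . x], [B → n . /] }  — shift
  I8: { [B → n / .] }  — reduce
  I9: { [A → n x .] }  — reduce
  I10: { [A → B A .] }  — reduce
  I11: { [A → . B A], [A → . B B], [A → . n x], [A → B . A], [A → B . B], [A → B B .], [B → . n /] }  — shift, reduce
  I12: { [L → n A f .] }  — reduce
  I13: { [L → / L .] }  — reduce

I4 contains reduce item [L → n .] and shift items [A → . n x], [B → . n /] — shift-reduce conflict.
I11 contains reduce item [A → B B .] and shift items [A → . n x], [B → . n /] — shift-reduce conflict.

Answer: Yes — I4: [L → n .] vs [A → . n x]; I11: [A → B B .] vs [A → . n x]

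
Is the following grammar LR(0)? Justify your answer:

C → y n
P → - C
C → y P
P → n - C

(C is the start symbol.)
No. Shift-reduce conflict between [C → y n .] and [P → n . - C]

Augment with C' → C and build the canonical LR(0) collection (I0 = CLOSURE({[C' → . C]}), then GOTO on every symbol after a dot until no new states appear). It has 9 states:
  I0: { [C → . y P], [C → . y n], [C' → . C] }  — shift
  I1: { [C' → C .] }  — accept
  I2: { [C → y . P], [C → y . n], [P → . - C], [P → . n - C] }  — shift
  I3: { [C → . y P], [C → . y n], [P → - . C] }  — shift
  I4: { [C → y P .] }  — reduce
  I5: { [C → y n .], [P → n . - C] }  — shift, reduce
  I6: { [C → . y P], [C → . y n], [P → n - . C] }  — shift
  I7: { [P → n - C .] }  — reduce
  I8: { [P → - C .] }  — reduce

Conflict in state I5:
  Shift-reduce conflict between [C → y n .] and [P → n . - C]
So the grammar is NOT LR(0).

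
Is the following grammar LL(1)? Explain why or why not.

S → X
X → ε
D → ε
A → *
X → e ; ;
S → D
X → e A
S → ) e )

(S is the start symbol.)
No. Predict set conflict for S: { $ }

Relevant sets:
  FIRST(X) = { 'e', ε }
  FIRST(D) = { ε }
  FOLLOW(S) = { $ }
  FOLLOW(X) = { $ }

For S:
  PREDICT(S → X) = { $, 'e' }
  PREDICT(S → D) = { $ }
  PREDICT(S → ')' e ')') = { ')' }
For X:
  PREDICT(X → ε) = { $ }
  PREDICT(X → e ';' ';') = { 'e' }
  PREDICT(X → e A) = { 'e' }
D, A have a single production, so nothing to check there.

Conflict found: Predict set conflict for S: { $ }
The grammar is NOT LL(1).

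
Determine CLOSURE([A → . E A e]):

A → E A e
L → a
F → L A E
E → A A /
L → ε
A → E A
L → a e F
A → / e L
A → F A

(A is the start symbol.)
Start with: [A → . E A e]
  [A → . E A e] has the dot before E: add [E → . A A /]
  [E → . A A /] has the dot before A: add [A → . E A], [A → . / e L], [A → . F A]
  [A → . F A] has the dot before F: add [F → . L A E]
  [F → . L A E] has the dot before L: add [L → . a], [L → .], [L → . a e F]
No further items can be added.

CLOSURE = { [A → . / e L], [A → . E A e], [A → . E A], [A → . F A], [E → . A A /], [F → . L A E], [L → . a e F], [L → . a], [L → .] }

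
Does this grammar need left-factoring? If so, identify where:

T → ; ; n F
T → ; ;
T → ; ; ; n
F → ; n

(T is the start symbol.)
Left-factoring is needed when two productions for the same non-terminal
share a common prefix on the right-hand side.

Productions for T:
  T → ; ; n F
  T → ; ;
  T → ; ; ; n

Found common prefix '; ;' in productions for T

Answer: Yes, T has productions with common prefix '; ;'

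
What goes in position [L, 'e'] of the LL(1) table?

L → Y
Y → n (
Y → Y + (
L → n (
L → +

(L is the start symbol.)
To find M[L, 'e'], we find productions for L where 'e' is in the predict set (PREDICT(N → α) = (FIRST(α) \ {ε}) ∪ (FOLLOW(N) if α ⇒* ε)).

Relevant sets:
  FIRST(Y) = { 'n' }

L → Y: PREDICT = { 'n' }
L → n (: PREDICT = { 'n' }
L → +: PREDICT = { '+' }

M[L, 'e'] is empty (no production applies)

Answer: Empty (error entry)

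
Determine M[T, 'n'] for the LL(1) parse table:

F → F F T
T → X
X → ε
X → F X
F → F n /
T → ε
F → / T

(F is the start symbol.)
To find M[T, 'n'], we find productions for T where 'n' is in the predict set (PREDICT(N → α) = (FIRST(α) \ {ε}) ∪ (FOLLOW(N) if α ⇒* ε)).

Relevant sets:
  FIRST(X) = { '/', ε }
  FOLLOW(T) = { $, '/', 'n' }

T → X: PREDICT = { $, '/', 'n' }
  'n' is in predict set, so this production goes in M[T, 'n']
T → ε: PREDICT = { $, '/', 'n' }
  'n' is in predict set, so this production goes in M[T, 'n']

M[T, 'n'] = T → X, T → ε  (a multiply-defined cell — the grammar is not LL(1))

Answer: T → X, T → ε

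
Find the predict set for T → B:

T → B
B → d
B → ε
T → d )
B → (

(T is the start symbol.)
{ $, '(', 'd' }

PREDICT(T → B) = (FIRST(RHS) \ {ε}) ∪ (FOLLOW(T) if ε ∈ FIRST(RHS), i.e. RHS ⇒* ε)
FIRST(B) = { '(', 'd', ε }
FIRST(B) = { '(', 'd', ε }
ε ∈ FIRST(B) (the right-hand side is nullable), so add FOLLOW(T) = { $ }
PREDICT(T → B) = { $, '(', 'd' }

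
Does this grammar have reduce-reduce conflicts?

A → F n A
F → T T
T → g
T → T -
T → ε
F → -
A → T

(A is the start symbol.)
Yes — I4: [A → T .] vs [T → .]

A reduce-reduce conflict occurs when an LR(0) state has two complete items [A → α .] and [B → β .] — both call for a reduction, and with no lookahead the parser cannot choose between them.

Augment with A' → A and build the canonical LR(0) collection (I0 = CLOSURE({[A' → . A]}), then GOTO on every symbol after a dot until no new states appear). It has 10 states:
  I0: { [A → . F n A], [A → . T], [A' → . A], [F → . -], [F → . T T], [T → . T -], [T → . g], [T → .] }  — shift, reduce
  I1: { [F → - .] }  — reduce
  I2: { [A' → A .] }  — accept
  I3: { [A → F . n A] }  — shift
  I4: { [A → T .], [F → T . T], [T → . T -], [T → . g], [T → .], [T → T . -] }  — shift, 2 reduces
  I5: { [T → g .] }  — reduce
  I6: { [T → T - .] }  — reduce
  I7: { [F → T T .], [T → T . -] }  — shift, reduce
  I8: { [A → . F n A], [A → . T], [A → F n . A], [F → . -], [F → . T T], [T → . T -], [T → . g], [T → .] }  — shift, reduce
  I9: { [A → F n A .] }  — reduce

I4 contains complete items [A → T .], [T → .] — reduce-reduce conflict.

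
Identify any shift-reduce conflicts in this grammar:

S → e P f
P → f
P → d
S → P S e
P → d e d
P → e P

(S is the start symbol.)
A shift-reduce conflict occurs when an LR(0) state has both:
  - a complete (reduce) item [A → α .] (dot at the end), and
  - a shift item [B → β . c γ] (dot before a terminal).

Augment with S' → S and build the canonical LR(0) collection (I0 = CLOSURE({[S' → . S]}), then GOTO on every symbol after a dot until no new states appear). It has 14 states:
  I0: { [P → . d e d], [P → . d], [P → . e P], [P → . f], [S → . P S e], [S → . e P f], [S' → . S] }  — shift
  I1: { [P → . d e d], [P → . d], [P → . e P], [P → . f], [S → . P S e], [S → . e P f], [S → P . S e] }  — shift
  I2: { [S' → S .] }  — accept
  I3: { [P → d . e d], [P → d .] }  — shift, reduce
  I4: { [P → . d e d], [P → . d], [P → . e P], [P → . f], [P → e . P], [S → e . P f] }  — shift
  I5: { [P → f .] }  — reduce
  I6: { [P → e P .], [S → e P . f] }  — shift, reduce
  I7: { [P → . d e d], [P → . d], [P → . e P], [P → . f], [P → e . P] }  — shift
  I8: { [P → e P .] }  — reduce
  I9: { [S → e P f .] }  — reduce
  I10: { [P → d e . d] }  — shift
  I11: { [P → d e d .] }  — reduce
  I12: { [S → P S . e] }  — shift
  I13: { [S → P S e .] }  — reduce

I3 contains reduce item [P → d .] and shift item [P → d . e d] — shift-reduce conflict.
I6 contains reduce item [P → e P .] and shift item [S → e P . f] — shift-reduce conflict.

Answer: Yes — I3: [P → d .] vs [P → d . e d]; I6: [P → e P .] vs [S → e P . f]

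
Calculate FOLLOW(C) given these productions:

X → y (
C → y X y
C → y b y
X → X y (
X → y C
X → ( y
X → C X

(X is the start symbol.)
To compute FOLLOW(C), find every occurrence of C on a right-hand side N → α C β: add FIRST(β) \ {ε}, and if β is empty or nullable also add FOLLOW(N). Iterate to a fixed point.

In X → y C: C is at the end, add FOLLOW(X)
In X → C X: C is followed by X, add FIRST(X) \ {ε} = { '(', 'y' }

The FOLLOW sets referred to above (computed the same way, to a fixed point):
  FOLLOW(X) = { $, 'y' }

Taking the union: FOLLOW(C) = { $, '(', 'y' }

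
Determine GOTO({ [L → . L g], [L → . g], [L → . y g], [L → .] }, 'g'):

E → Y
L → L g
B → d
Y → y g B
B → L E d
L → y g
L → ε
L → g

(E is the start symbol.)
{ [L → g .] }

GOTO(I, 'g') = CLOSURE({ [A → αX.β] : [A → α.Xβ] ∈ I, X = 'g' })

Items with dot before 'g', with the dot advanced:
  [L → . g] → [L → g .]
Closure adds nothing (no advanced item has the dot before a non-terminal).

GOTO = { [L → g .] }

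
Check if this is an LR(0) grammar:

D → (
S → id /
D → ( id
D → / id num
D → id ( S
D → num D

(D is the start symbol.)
Augment with D' → D and build the canonical LR(0) collection (I0 = CLOSURE({[D' → . D]}), then GOTO on every symbol after a dot until no new states appear). It has 14 states:
  I0: { [D → . ( id], [D → . (], [D → . / id num], [D → . id ( S], [D → . num D], [D' → . D] }  — shift
  I1: { [D → ( . id], [D → ( .] }  — shift, reduce
  I2: { [D → / . id num] }  — shift
  I3: { [D' → D .] }  — accept
  I4: { [D → id . ( S] }  — shift
  I5: { [D → . ( id], [D → . (], [D → . / id num], [D → . id ( S], [D → . num D], [D → num . D] }  — shift
  I6: { [D → num D .] }  — reduce
  I7: { [D → id ( . S], [S → . id /] }  — shift
  I8: { [D → id ( S .] }  — reduce
  I9: { [S → id . /] }  — shift
  I10: { [S → id / .] }  — reduce
  I11: { [D → / id . num] }  — shift
  I12: { [D → / id num .] }  — reduce
  I13: { [D → ( id .] }  — reduce

Conflict in state I1:
  Shift-reduce conflict between [D → ( .] and [D → ( . id]
So the grammar is NOT LR(0).

Answer: No. Shift-reduce conflict between [D → ( .] and [D → ( . id]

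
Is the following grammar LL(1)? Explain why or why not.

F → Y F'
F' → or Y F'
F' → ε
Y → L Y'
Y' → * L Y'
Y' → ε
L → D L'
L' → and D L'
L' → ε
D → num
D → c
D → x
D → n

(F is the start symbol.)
Relevant sets:
  FOLLOW(F') = { $ }
  FOLLOW(Y') = { $, 'or' }
  FOLLOW(L') = { $, '*', 'or' }

For F':
  PREDICT(F' → or Y F') = { 'or' }
  PREDICT(F' → ε) = { $ }
For Y':
  PREDICT(Y' → '*' L Y') = { '*' }
  PREDICT(Y' → ε) = { $, 'or' }
For L':
  PREDICT(L' → and D L') = { 'and' }
  PREDICT(L' → ε) = { $, '*', 'or' }
For D:
  PREDICT(D → num) = { 'num' }
  PREDICT(D → c) = { 'c' }
  PREDICT(D → x) = { 'x' }
  PREDICT(D → n) = { 'n' }
F, Y, L have a single production, so nothing to check there.

All predict sets are disjoint. The grammar IS LL(1).

Answer: Yes, the grammar is LL(1).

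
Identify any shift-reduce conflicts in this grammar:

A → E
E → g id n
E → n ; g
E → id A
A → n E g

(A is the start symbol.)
No shift-reduce conflicts

A shift-reduce conflict occurs when an LR(0) state has both:
  - a complete (reduce) item [A → α .] (dot at the end), and
  - a shift item [B → β . c γ] (dot before a terminal).

Augment with A' → A and build the canonical LR(0) collection (I0 = CLOSURE({[A' → . A]}), then GOTO on every symbol after a dot until no new states appear). It has 14 states:
  I0: { [A → . E], [A → . n E g], [A' → . A], [E → . g id n], [E → . id A], [E → . n ; g] }  — shift
  I1: { [A' → A .] }  — accept
  I2: { [A → E .] }  — reduce
  I3: { [E → g . id n] }  — shift
  I4: { [A → . E], [A → . n E g], [E → . g id n], [E → . id A], [E → . n ; g], [E → id . A] }  — shift
  I5: { [A → n . E g], [E → . g id n], [E → . id A], [E → . n ; g], [E → n . ; g] }  — shift
  I6: { [E → n ; . g] }  — shift
  I7: { [A → n E . g] }  — shift
  I8: { [E → n . ; g] }  — shift
  I9: { [A → n E g .] }  — reduce
  I10: { [E → n ; g .] }  — reduce
  I11: { [E → id A .] }  — reduce
  I12: { [E → g id . n] }  — shift
  I13: { [E → g id n .] }  — reduce

No state contains both a complete item and a shift item.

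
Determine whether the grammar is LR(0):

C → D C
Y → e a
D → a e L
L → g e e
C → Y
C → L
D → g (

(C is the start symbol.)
Yes, the grammar is LR(0)

A grammar is LR(0) if no state in the canonical LR(0) collection has:
  - both a shift item (dot before a terminal) and a complete item (shift-reduce conflict), or
  - two or more complete items (reduce-reduce conflict; the accept item [C' → C .] counts as a complete item here).

Augment with C' → C and build the canonical LR(0) collection (I0 = CLOSURE({[C' → . C]}), then GOTO on every symbol after a dot until no new states appear). It has 16 states:
  I0: { [C → . D C], [C → . L], [C → . Y], [C' → . C], [D → . a e L], [D → . g (], [L → . g e e], [Y → . e a] }  — shift
  I1: { [C' → C .] }  — accept
  I2: { [C → . D C], [C → . L], [C → . Y], [C → D . C], [D → . a e L], [D → . g (], [L → . g e e], [Y → . e a] }  — shift
  I3: { [C → L .] }  — reduce
  I4: { [C → Y .] }  — reduce
  I5: { [D → a . e L] }  — shift
  I6: { [Y → e . a] }  — shift
  I7: { [D → g . (], [L → g . e e] }  — shift
  I8: { [D → g ( .] }  — reduce
  I9: { [L → g e . e] }  — shift
  I10: { [L → g e e .] }  — reduce
  I11: { [Y → e a .] }  — reduce
  I12: { [D → a e . L], [L → . g e e] }  — shift
  I13: { [D → a e L .] }  — reduce
  I14: { [L → g . e e] }  — shift
  I15: { [C → D C .] }  — reduce

Every state is either a pure shift/goto state or contains exactly one complete item and nothing to shift — no conflicts. The grammar is LR(0).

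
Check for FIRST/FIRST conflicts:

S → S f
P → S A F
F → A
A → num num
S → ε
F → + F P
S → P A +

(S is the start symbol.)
Yes. S → S f / S → P A '+' on { 'f', 'num' }

FIRST sets of the non-terminals at (or reachable through a nullable prefix from) the front of some alternative:
  FIRST(S) = { 'f', 'num', ε }
  FIRST(P) = { 'f', 'num' }
  FIRST(A) = { 'num' }

Productions for S:
  S → S f: FIRST = { 'f', 'num' }
  S → ε: FIRST = { ε }
  S → P A +: FIRST = { 'f', 'num' }
Productions for F:
  F → A: FIRST = { 'num' }
  F → + F P: FIRST = { '+' }
P, A have only one production, so no FIRST/FIRST conflict is possible there.

Conflict for S: S → S f and S → P A +
  Overlap: { 'f', 'num' }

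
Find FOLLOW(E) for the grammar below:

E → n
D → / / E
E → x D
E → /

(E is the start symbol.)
{ $ }

E is the start symbol, so $ ∈ FOLLOW(E).
In D → / / E: E is at the end, add FOLLOW(D)

The FOLLOW sets referred to above (computed the same way, to a fixed point):
  FOLLOW(D) = { $ }

Taking the union: FOLLOW(E) = { $ }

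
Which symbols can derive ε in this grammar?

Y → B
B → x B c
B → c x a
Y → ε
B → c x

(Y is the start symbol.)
{ 'Y' }

ε-productions: Y → ε
So Y is immediately nullable.
No further non-terminal can be added: every production for the remaining non-terminals contains a terminal or a non-nullable non-terminal.
Nullable = { 'Y' }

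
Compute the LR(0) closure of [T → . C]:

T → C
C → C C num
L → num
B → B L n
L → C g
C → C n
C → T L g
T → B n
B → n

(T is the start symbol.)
{ [B → . B L n], [B → . n], [C → . C C num], [C → . C n], [C → . T L g], [T → . B n], [T → . C] }

Start with: [T → . C]
  [T → . C] has the dot before C: add [C → . C C num], [C → . C n], [C → . T L g]
  [C → . T L g] has the dot before T: add [T → . B n]
  [T → . B n] has the dot before B: add [B → . B L n], [B → . n]
No further items can be added.

CLOSURE = { [B → . B L n], [B → . n], [C → . C C num], [C → . C n], [C → . T L g], [T → . B n], [T → . C] }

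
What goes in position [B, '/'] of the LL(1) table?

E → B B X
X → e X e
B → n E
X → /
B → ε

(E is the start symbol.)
B → ε

To find M[B, '/'], we find productions for B where '/' is in the predict set (PREDICT(N → α) = (FIRST(α) \ {ε}) ∪ (FOLLOW(N) if α ⇒* ε)).

Relevant sets:
  FOLLOW(B) = { '/', 'e', 'n' }

B → n E: PREDICT = { 'n' }
B → ε: PREDICT = { '/', 'e', 'n' }
  '/' is in predict set, so this production goes in M[B, '/']

M[B, '/'] = B → ε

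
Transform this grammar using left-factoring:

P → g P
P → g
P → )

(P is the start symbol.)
P → g P'
P' → P
P' → ε
P → )

Left-factoring transforms A → αβ₁ | αβ₂ into A → αA' and A' → β₁ | β₂
(α is the longest common prefix among the alternatives). Repeat until
no nonterminal has two alternatives with a common prefix.

Round 1: P has alternatives sharing prefix 'g'. Introduce P': P → g P'
  Add: P' → P
  Add: P' → ε

No remaining common prefixes — done.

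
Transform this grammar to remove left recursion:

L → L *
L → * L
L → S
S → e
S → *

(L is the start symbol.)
L → * L L'
L → S L'
L' → * L'
L' → ε
S → e
S → *

L is directly left-recursive. The standard transformation for
  A → A α₁ | ... | A α_m | β₁ | ... | β_n
is
  A  → β₁ A' | ... | β_n A'
  A' → α₁ A' | ... | α_m A' | ε

L → * L becomes L → * L L'
L → S becomes L → S L'
L → L * becomes L' → * L'
Add L' → ε

Productions for other non-terminals are unchanged:
  S → e
  S → *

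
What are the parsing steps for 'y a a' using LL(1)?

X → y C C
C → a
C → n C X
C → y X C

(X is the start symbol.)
LL(1) parsing maintains a stack (initially the start symbol over $) and the input. At each step: if the stack top is a terminal, match it against the current input token; if it is a non-terminal N, replace it with the RHS of M[N, lookahead] (the unique production whose predict set contains the lookahead).

Stack is shown with the top on the left.

Stack    Input    Action
------------------------
X $      y a a $  output X → y C C
y C C $  y a a $  match 'y'
C C $    a a $    output C → a
a C $    a a $    match 'a'
C $      a $      output C → a
a $      a $      match 'a'
$        $        accept

The string is accepted.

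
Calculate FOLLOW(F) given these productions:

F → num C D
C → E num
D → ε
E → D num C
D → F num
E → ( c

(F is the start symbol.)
{ $, 'num' }

To compute FOLLOW(F), find every occurrence of F on a right-hand side N → α F β: add FIRST(β) \ {ε}, and if β is empty or nullable also add FOLLOW(N). Iterate to a fixed point.

F is the start symbol, so $ ∈ FOLLOW(F).
In D → F num: F is followed by num, add FIRST(num) \ {ε} = { 'num' }

Taking the union: FOLLOW(F) = { $, 'num' }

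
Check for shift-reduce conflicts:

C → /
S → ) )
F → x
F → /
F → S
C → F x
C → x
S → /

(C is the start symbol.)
No shift-reduce conflicts

Augment with C' → C and build the canonical LR(0) collection (I0 = CLOSURE({[C' → . C]}), then GOTO on every symbol after a dot until no new states appear). It has 9 states:
  I0: { [C → . /], [C → . F x], [C → . x], [C' → . C], [F → . /], [F → . S], [F → . x], [S → . ) )], [S → . /] }  — shift
  I1: { [S → ) . )] }  — shift
  I2: { [C → / .], [F → / .], [S → / .] }  — 3 reduces
  I3: { [C' → C .] }  — accept
  I4: { [C → F . x] }  — shift
  I5: { [F → S .] }  — reduce
  I6: { [C → x .], [F → x .] }  — 2 reduces
  I7: { [C → F x .] }  — reduce
  I8: { [S → ) ) .] }  — reduce

No state contains both a complete item and a shift item.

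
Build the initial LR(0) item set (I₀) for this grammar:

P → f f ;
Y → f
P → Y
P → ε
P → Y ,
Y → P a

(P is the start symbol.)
First, augment the grammar with P' → P
I₀ = CLOSURE({ [P' → . P] }):
  [P' → . P] has the dot before P: add [P → . f f ;], [P → . Y], [P → .], [P → . Y ,]
  [P → . Y] has the dot before Y: add [Y → . f], [Y → . P a]
No further items can be added.

I₀ = { [P → . Y ,], [P → . Y], [P → . f f ;], [P → .], [P' → . P], [Y → . P a], [Y → . f] }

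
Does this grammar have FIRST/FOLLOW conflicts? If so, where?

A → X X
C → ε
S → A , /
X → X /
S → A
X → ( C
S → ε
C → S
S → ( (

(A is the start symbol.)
Yes. C → S with FOLLOW(C) on { '(' }; S → A ',' '/' with FOLLOW(S) on { '(' }; S → A with FOLLOW(S) on { '(' }; S → '(' '(' with FOLLOW(S) on { '(' }

A FIRST/FOLLOW conflict occurs when a non-terminal N has a nullable alternative N → β (β ⇒* ε) and another alternative N → α with FIRST(α) ∩ FOLLOW(N) ≠ ∅: on such a lookahead the parser cannot decide between expanding α and letting N vanish via β.

Nullable non-terminals: C, S.
FIRST sets used below: FIRST(S) = { '(', ε }, FIRST(A) = { '(' }

C: nullable alternative(s) C → ε, C → S; FOLLOW(C) = { $, '(', ',', '/' }
  C → ε: FIRST \ {ε} = { } — disjoint from FOLLOW(C)
  C → S: FIRST \ {ε} = { '(' } — overlaps FOLLOW(C) on { '(' }: CONFLICT

S: nullable alternative(s) S → ε; FOLLOW(S) = { $, '(', ',', '/' }
  S → A , /: FIRST \ {ε} = { '(' } — overlaps FOLLOW(S) on { '(' }: CONFLICT
  S → A: FIRST \ {ε} = { '(' } — overlaps FOLLOW(S) on { '(' }: CONFLICT
  S → ε: FIRST \ {ε} = { } — this is the only nullable alternative, skip
  S → ( (: FIRST \ {ε} = { '(' } — overlaps FOLLOW(S) on { '(' }: CONFLICT

A, X have no nullable alternative, so no FIRST/FOLLOW check is needed there.

So the grammar has 4 FIRST/FOLLOW conflicts (marked CONFLICT above).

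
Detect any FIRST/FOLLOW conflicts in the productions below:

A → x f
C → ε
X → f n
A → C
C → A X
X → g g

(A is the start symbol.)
Nullable non-terminals: A, C.
FIRST sets used below: FIRST(C) = { 'f', 'g', 'x', ε }, FIRST(A) = { 'f', 'g', 'x', ε }, FIRST(X) = { 'f', 'g' }

A: nullable alternative(s) A → C; FOLLOW(A) = { $, 'f', 'g' }
  A → x f: FIRST \ {ε} = { 'x' } — disjoint from FOLLOW(A)
  A → C: FIRST \ {ε} = { 'f', 'g', 'x' } — this is the only nullable alternative, skip

C: nullable alternative(s) C → ε; FOLLOW(C) = { $, 'f', 'g' }
  C → ε: FIRST \ {ε} = { } — this is the only nullable alternative, skip
  C → A X: FIRST \ {ε} = { 'f', 'g', 'x' } — overlaps FOLLOW(C) on { 'f', 'g' }: CONFLICT

X has no nullable alternative, so no FIRST/FOLLOW check is needed there.

So the grammar has 1 FIRST/FOLLOW conflict (marked CONFLICT above).

Answer: Yes. C → A X with FOLLOW(C) on { 'f', 'g' }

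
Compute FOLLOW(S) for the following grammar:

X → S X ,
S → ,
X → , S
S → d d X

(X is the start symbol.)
{ $, ',', 'd' }

To compute FOLLOW(S), find every occurrence of S on a right-hand side N → α S β: add FIRST(β) \ {ε}, and if β is empty or nullable also add FOLLOW(N). Iterate to a fixed point.

In X → S X ,: S is followed by X ',', add FIRST(X ',') \ {ε} = { ',', 'd' }
In X → , S: S is at the end, add FOLLOW(X)

The FOLLOW sets referred to above (computed the same way, to a fixed point):
  FOLLOW(X) = { $, ',', 'd' }

Taking the union: FOLLOW(S) = { $, ',', 'd' }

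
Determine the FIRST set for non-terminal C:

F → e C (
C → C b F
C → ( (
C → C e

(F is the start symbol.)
To compute FIRST(C), examine every production with C on the left-hand side, reading each right-hand side left to right until a non-nullable symbol is reached.

From C → C b F:
  - C is the symbol being defined: contributes nothing new
    C is not nullable, so stop
From C → ( (:
  - '(' is a terminal: add '(' and stop
From C → C e:
  - C is the symbol being defined: contributes nothing new
    C is not nullable, so stop

Collecting: FIRST(C) = { '(' }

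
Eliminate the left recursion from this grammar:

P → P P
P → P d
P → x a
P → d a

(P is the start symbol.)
P → x a P'
P → d a P'
P' → P P'
P' → d P'
P' → ε

P is directly left-recursive. The standard transformation for
  A → A α₁ | ... | A α_m | β₁ | ... | β_n
is
  A  → β₁ A' | ... | β_n A'
  A' → α₁ A' | ... | α_m A' | ε

P → x a becomes P → x a P'
P → d a becomes P → d a P'
P → P P becomes P' → P P'
P → P d becomes P' → d P'
Add P' → ε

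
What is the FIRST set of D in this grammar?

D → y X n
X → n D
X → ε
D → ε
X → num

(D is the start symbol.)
To compute FIRST(D), examine every production with D on the left-hand side, reading each right-hand side left to right until a non-nullable symbol is reached.

From D → y X n:
  - y is a terminal: add 'y' and stop
From D → ε:
  - ε-production, so ε ∈ FIRST(D)

Collecting: FIRST(D) = { 'y', ε }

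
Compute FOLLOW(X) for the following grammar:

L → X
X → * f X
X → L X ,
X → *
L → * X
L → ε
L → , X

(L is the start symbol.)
In L → X: X is at the end, add FOLLOW(L)
In X → * f X: X is at the end; this adds FOLLOW(X) to itself — nothing new
In X → L X ,: X is followed by ',', add FIRST(',') \ {ε} = { ',' }
In L → * X: X is at the end, add FOLLOW(L)
In L → , X: X is at the end, add FOLLOW(L)

The FOLLOW sets referred to above (computed the same way, to a fixed point):
  FOLLOW(L) = { $, '*', ',' }

Taking the union: FOLLOW(X) = { $, '*', ',' }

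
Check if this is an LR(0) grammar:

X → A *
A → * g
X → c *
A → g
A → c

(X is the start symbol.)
Augment with X' → X and build the canonical LR(0) collection (I0 = CLOSURE({[X' → . X]}), then GOTO on every symbol after a dot until no new states appear). It has 9 states:
  I0: { [A → . * g], [A → . c], [A → . g], [X → . A *], [X → . c *], [X' → . X] }  — shift
  I1: { [A → * . g] }  — shift
  I2: { [X → A . *] }  — shift
  I3: { [X' → X .] }  — accept
  I4: { [A → c .], [X → c . *] }  — shift, reduce
  I5: { [A → g .] }  — reduce
  I6: { [X → c * .] }  — reduce
  I7: { [X → A * .] }  — reduce
  I8: { [A → * g .] }  — reduce

Conflict in state I4:
  Shift-reduce conflict between [A → c .] and [X → c . *]
So the grammar is NOT LR(0).

Answer: No. Shift-reduce conflict between [A → c .] and [X → c . *]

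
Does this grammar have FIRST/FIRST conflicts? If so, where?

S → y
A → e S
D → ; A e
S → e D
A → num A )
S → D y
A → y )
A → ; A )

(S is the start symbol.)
A FIRST/FIRST conflict occurs when two productions N → α and N → β for the same non-terminal have FIRST(α) ∩ FIRST(β) ≠ ∅ (with ε ∈ FIRST of a nullable right-hand side, so two nullable alternatives also conflict).

FIRST sets of the non-terminals at (or reachable through a nullable prefix from) the front of some alternative:
  FIRST(D) = { ';' }

Productions for S:
  S → y: FIRST = { 'y' }
  S → e D: FIRST = { 'e' }
  S → D y: FIRST = { ';' }
Productions for A:
  A → e S: FIRST = { 'e' }
  A → num A ): FIRST = { 'num' }
  A → y ): FIRST = { 'y' }
  A → ; A ): FIRST = { ';' }
D has only one production, so no FIRST/FIRST conflict is possible there.

All alternatives of each non-terminal have pairwise disjoint FIRST sets.

Answer: No FIRST/FIRST conflicts.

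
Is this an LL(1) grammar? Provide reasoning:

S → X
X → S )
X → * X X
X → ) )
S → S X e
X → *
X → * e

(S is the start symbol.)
No. Predict set conflict for S: { ')', '*' }

A grammar is LL(1) if for each non-terminal N with multiple productions, the predict sets of those productions are pairwise disjoint, where PREDICT(N → α) = (FIRST(α) \ {ε}) ∪ (FOLLOW(N) if α ⇒* ε).

Relevant sets:
  FIRST(X) = { ')', '*' }
  FIRST(S) = { ')', '*' }

For S:
  PREDICT(S → X) = { ')', '*' }
  PREDICT(S → S X e) = { ')', '*' }
For X:
  PREDICT(X → S ')') = { ')', '*' }
  PREDICT(X → '*' X X) = { '*' }
  PREDICT(X → ')' ')') = { ')' }
  PREDICT(X → '*') = { '*' }
  PREDICT(X → '*' e) = { '*' }

Conflict found: Predict set conflict for S: { ')', '*' }
The grammar is NOT LL(1).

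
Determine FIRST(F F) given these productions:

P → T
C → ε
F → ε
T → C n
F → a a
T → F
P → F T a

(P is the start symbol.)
{ 'a', ε }

FIRST sets of the non-terminals involved (from the grammar, by fixed-point iteration):
  FIRST(F) = { 'a', ε }

To compute FIRST(F F), process the symbols left to right:
Symbol F is a non-terminal. Add FIRST(F) \ {ε} = { 'a' }
F is nullable (ε ∈ FIRST(F)), continue to the next symbol.
Symbol F is a non-terminal. Add FIRST(F) \ {ε} = { 'a' }
F is nullable (ε ∈ FIRST(F)), continue to the next symbol.
All symbols are nullable, so ε is in the result.
FIRST(F F) = { 'a', ε }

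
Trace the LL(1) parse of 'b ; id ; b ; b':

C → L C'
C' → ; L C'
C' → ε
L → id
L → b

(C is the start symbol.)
LL(1) parsing maintains a stack (initially the start symbol over $) and the input. At each step: if the stack top is a terminal, match it against the current input token; if it is a non-terminal N, replace it with the RHS of M[N, lookahead] (the unique production whose predict set contains the lookahead).

Stack is shown with the top on the left.

Stack     Input             Action
----------------------------------
C $       b ; id ; b ; b $  output C → L C'
L C' $    b ; id ; b ; b $  output L → b
b C' $    b ; id ; b ; b $  match 'b'
C' $      ; id ; b ; b $    output C' → ; L C'
; L C' $  ; id ; b ; b $    match ';'
L C' $    id ; b ; b $      output L → id
id C' $   id ; b ; b $      match 'id'
C' $      ; b ; b $         output C' → ; L C'
; L C' $  ; b ; b $         match ';'
L C' $    b ; b $           output L → b
b C' $    b ; b $           match 'b'
C' $      ; b $             output C' → ; L C'
; L C' $  ; b $             match ';'
L C' $    b $               output L → b
b C' $    b $               match 'b'
C' $      $                 output C' → ε
$         $                 accept

The string is accepted.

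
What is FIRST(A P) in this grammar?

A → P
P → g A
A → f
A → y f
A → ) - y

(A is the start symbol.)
FIRST sets of the non-terminals involved (from the grammar, by fixed-point iteration):
  FIRST(A) = { ')', 'f', 'g', 'y' }

To compute FIRST(A P), process the symbols left to right:
Symbol A is a non-terminal. Add FIRST(A) \ {ε} = { ')', 'f', 'g', 'y' }
A is not nullable (ε ∉ FIRST(A)), so stop here.
FIRST(A P) = { ')', 'f', 'g', 'y' }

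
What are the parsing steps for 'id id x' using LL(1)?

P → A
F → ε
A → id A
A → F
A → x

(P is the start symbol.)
Stack is shown with the top on the left.

Stack   Input      Action
-------------------------
P $     id id x $  output P → A
A $     id id x $  output A → id A
id A $  id id x $  match 'id'
A $     id x $     output A → id A
id A $  id x $     match 'id'
A $     x $        output A → x
x $     x $        match 'x'
$       $          accept

The string is accepted.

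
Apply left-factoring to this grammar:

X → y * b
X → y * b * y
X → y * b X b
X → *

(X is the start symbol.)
X → y * b X'
X' → ε
X' → * y
X' → X b
X → *

Left-factoring transforms A → αβ₁ | αβ₂ into A → αA' and A' → β₁ | β₂
(α is the longest common prefix among the alternatives). Repeat until
no nonterminal has two alternatives with a common prefix.

Round 1: X has alternatives sharing prefix 'y * b'. Introduce X': X → y * b X'
  Add: X' → ε
  Add: X' → * y
  Add: X' → X b

No remaining common prefixes — done.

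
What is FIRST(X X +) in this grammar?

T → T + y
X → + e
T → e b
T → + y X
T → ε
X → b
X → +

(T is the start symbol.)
{ '+', 'b' }

FIRST sets of the non-terminals involved (from the grammar, by fixed-point iteration):
  FIRST(X) = { '+', 'b' }

To compute FIRST(X X +), process the symbols left to right:
Symbol X is a non-terminal. Add FIRST(X) \ {ε} = { '+', 'b' }
X is not nullable (ε ∉ FIRST(X)), so stop here.
FIRST(X X +) = { '+', 'b' }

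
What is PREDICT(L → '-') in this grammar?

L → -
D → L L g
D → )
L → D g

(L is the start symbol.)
PREDICT(L → '-') = (FIRST(RHS) \ {ε}) ∪ (FOLLOW(L) if ε ∈ FIRST(RHS), i.e. RHS ⇒* ε)
FIRST('-') = { '-' }
ε ∉ FIRST('-'), so FOLLOW(L) is not added.
PREDICT(L → '-') = { '-' }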